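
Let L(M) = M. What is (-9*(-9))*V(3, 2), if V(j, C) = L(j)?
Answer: 243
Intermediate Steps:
V(j, C) = j
(-9*(-9))*V(3, 2) = -9*(-9)*3 = 81*3 = 243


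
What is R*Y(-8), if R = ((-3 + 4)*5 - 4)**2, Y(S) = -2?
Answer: -2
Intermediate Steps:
R = 1 (R = (1*5 - 4)**2 = (5 - 4)**2 = 1**2 = 1)
R*Y(-8) = 1*(-2) = -2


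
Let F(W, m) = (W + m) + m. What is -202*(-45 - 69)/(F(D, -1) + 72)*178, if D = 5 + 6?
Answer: 1366328/27 ≈ 50605.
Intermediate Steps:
D = 11
F(W, m) = W + 2*m
-202*(-45 - 69)/(F(D, -1) + 72)*178 = -202*(-45 - 69)/((11 + 2*(-1)) + 72)*178 = -(-23028)/((11 - 2) + 72)*178 = -(-23028)/(9 + 72)*178 = -(-23028)/81*178 = -202*(-38/27)*178 = (7676/27)*178 = 1366328/27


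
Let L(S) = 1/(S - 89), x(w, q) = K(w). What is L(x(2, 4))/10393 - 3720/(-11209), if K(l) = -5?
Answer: 3634213031/10950542878 ≈ 0.33188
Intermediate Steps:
x(w, q) = -5
L(S) = 1/(-89 + S)
L(x(2, 4))/10393 - 3720/(-11209) = 1/(-89 - 5*10393) - 3720/(-11209) = (1/10393)/(-94) - 3720*(-1/11209) = -1/94*1/10393 + 3720/11209 = -1/976942 + 3720/11209 = 3634213031/10950542878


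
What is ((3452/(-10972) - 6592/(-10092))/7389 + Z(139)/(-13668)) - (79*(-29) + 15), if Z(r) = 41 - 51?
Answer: 265127545056917593/116488336771638 ≈ 2276.0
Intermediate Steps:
Z(r) = -10
((3452/(-10972) - 6592/(-10092))/7389 + Z(139)/(-13668)) - (79*(-29) + 15) = ((3452/(-10972) - 6592/(-10092))/7389 - 10/(-13668)) - (79*(-29) + 15) = ((3452*(-1/10972) - 6592*(-1/10092))*(1/7389) - 10*(-1/13668)) - (-2291 + 15) = ((-863/2743 + 1648/2523)*(1/7389) + 5/6834) - 1*(-2276) = ((2343115/6920589)*(1/7389) + 5/6834) + 2276 = (2343115/51136232121 + 5/6834) + 2276 = 90564669505/116488336771638 + 2276 = 265127545056917593/116488336771638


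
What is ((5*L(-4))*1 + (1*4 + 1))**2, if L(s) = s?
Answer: 225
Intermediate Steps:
((5*L(-4))*1 + (1*4 + 1))**2 = ((5*(-4))*1 + (1*4 + 1))**2 = (-20*1 + (4 + 1))**2 = (-20 + 5)**2 = (-15)**2 = 225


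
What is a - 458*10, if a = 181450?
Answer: 176870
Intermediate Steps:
a - 458*10 = 181450 - 458*10 = 181450 - 1*4580 = 181450 - 4580 = 176870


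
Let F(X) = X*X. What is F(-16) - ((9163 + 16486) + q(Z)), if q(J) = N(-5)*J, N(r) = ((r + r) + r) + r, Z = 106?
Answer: -23273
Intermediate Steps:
F(X) = X²
N(r) = 4*r (N(r) = (2*r + r) + r = 3*r + r = 4*r)
q(J) = -20*J (q(J) = (4*(-5))*J = -20*J)
F(-16) - ((9163 + 16486) + q(Z)) = (-16)² - ((9163 + 16486) - 20*106) = 256 - (25649 - 2120) = 256 - 1*23529 = 256 - 23529 = -23273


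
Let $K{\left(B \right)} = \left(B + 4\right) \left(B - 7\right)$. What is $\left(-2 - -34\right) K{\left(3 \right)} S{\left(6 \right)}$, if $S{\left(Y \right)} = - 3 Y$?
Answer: $16128$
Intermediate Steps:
$K{\left(B \right)} = \left(-7 + B\right) \left(4 + B\right)$ ($K{\left(B \right)} = \left(4 + B\right) \left(-7 + B\right) = \left(-7 + B\right) \left(4 + B\right)$)
$\left(-2 - -34\right) K{\left(3 \right)} S{\left(6 \right)} = \left(-2 - -34\right) \left(-28 + 3^{2} - 9\right) \left(\left(-3\right) 6\right) = \left(-2 + 34\right) \left(-28 + 9 - 9\right) \left(-18\right) = 32 \left(-28\right) \left(-18\right) = \left(-896\right) \left(-18\right) = 16128$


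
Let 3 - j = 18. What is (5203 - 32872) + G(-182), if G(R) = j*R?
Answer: -24939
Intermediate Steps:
j = -15 (j = 3 - 1*18 = 3 - 18 = -15)
G(R) = -15*R
(5203 - 32872) + G(-182) = (5203 - 32872) - 15*(-182) = -27669 + 2730 = -24939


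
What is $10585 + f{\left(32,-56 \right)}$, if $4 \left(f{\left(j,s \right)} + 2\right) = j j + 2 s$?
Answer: $10811$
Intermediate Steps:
$f{\left(j,s \right)} = -2 + \frac{s}{2} + \frac{j^{2}}{4}$ ($f{\left(j,s \right)} = -2 + \frac{j j + 2 s}{4} = -2 + \frac{j^{2} + 2 s}{4} = -2 + \left(\frac{s}{2} + \frac{j^{2}}{4}\right) = -2 + \frac{s}{2} + \frac{j^{2}}{4}$)
$10585 + f{\left(32,-56 \right)} = 10585 + \left(-2 + \frac{1}{2} \left(-56\right) + \frac{32^{2}}{4}\right) = 10585 - -226 = 10585 + 226 = 10811$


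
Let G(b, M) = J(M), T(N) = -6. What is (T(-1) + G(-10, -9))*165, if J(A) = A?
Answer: -2475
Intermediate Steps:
G(b, M) = M
(T(-1) + G(-10, -9))*165 = (-6 - 9)*165 = -15*165 = -2475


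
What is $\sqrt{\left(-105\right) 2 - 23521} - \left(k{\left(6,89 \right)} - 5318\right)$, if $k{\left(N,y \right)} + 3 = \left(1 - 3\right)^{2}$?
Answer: $5317 + i \sqrt{23731} \approx 5317.0 + 154.05 i$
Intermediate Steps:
$k{\left(N,y \right)} = 1$ ($k{\left(N,y \right)} = -3 + \left(1 - 3\right)^{2} = -3 + \left(-2\right)^{2} = -3 + 4 = 1$)
$\sqrt{\left(-105\right) 2 - 23521} - \left(k{\left(6,89 \right)} - 5318\right) = \sqrt{\left(-105\right) 2 - 23521} - \left(1 - 5318\right) = \sqrt{-210 - 23521} - \left(1 - 5318\right) = \sqrt{-23731} - -5317 = i \sqrt{23731} + 5317 = 5317 + i \sqrt{23731}$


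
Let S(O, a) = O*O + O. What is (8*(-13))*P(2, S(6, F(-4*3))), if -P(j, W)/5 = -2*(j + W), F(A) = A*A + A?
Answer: -45760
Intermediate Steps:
F(A) = A + A**2 (F(A) = A**2 + A = A + A**2)
S(O, a) = O + O**2 (S(O, a) = O**2 + O = O + O**2)
P(j, W) = 10*W + 10*j (P(j, W) = -(-10)*(j + W) = -(-10)*(W + j) = -5*(-2*W - 2*j) = 10*W + 10*j)
(8*(-13))*P(2, S(6, F(-4*3))) = (8*(-13))*(10*(6*(1 + 6)) + 10*2) = -104*(10*(6*7) + 20) = -104*(10*42 + 20) = -104*(420 + 20) = -104*440 = -45760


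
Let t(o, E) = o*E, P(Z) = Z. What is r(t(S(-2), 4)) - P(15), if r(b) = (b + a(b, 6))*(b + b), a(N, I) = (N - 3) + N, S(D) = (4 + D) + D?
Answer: -15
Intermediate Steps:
S(D) = 4 + 2*D
t(o, E) = E*o
a(N, I) = -3 + 2*N (a(N, I) = (-3 + N) + N = -3 + 2*N)
r(b) = 2*b*(-3 + 3*b) (r(b) = (b + (-3 + 2*b))*(b + b) = (-3 + 3*b)*(2*b) = 2*b*(-3 + 3*b))
r(t(S(-2), 4)) - P(15) = 6*(4*(4 + 2*(-2)))*(-1 + 4*(4 + 2*(-2))) - 1*15 = 6*(4*(4 - 4))*(-1 + 4*(4 - 4)) - 15 = 6*(4*0)*(-1 + 4*0) - 15 = 6*0*(-1 + 0) - 15 = 6*0*(-1) - 15 = 0 - 15 = -15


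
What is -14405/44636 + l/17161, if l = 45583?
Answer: 1787438583/765998396 ≈ 2.3335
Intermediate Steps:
-14405/44636 + l/17161 = -14405/44636 + 45583/17161 = 1787438583/765998396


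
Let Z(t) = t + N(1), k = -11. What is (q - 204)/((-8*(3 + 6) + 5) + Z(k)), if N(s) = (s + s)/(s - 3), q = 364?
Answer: -160/79 ≈ -2.0253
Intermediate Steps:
N(s) = 2*s/(-3 + s) (N(s) = (2*s)/(-3 + s) = 2*s/(-3 + s))
Z(t) = -1 + t (Z(t) = t + 2*1/(-3 + 1) = t + 2*1/(-2) = t + 2*1*(-½) = t - 1 = -1 + t)
(q - 204)/((-8*(3 + 6) + 5) + Z(k)) = (364 - 204)/((-8*(3 + 6) + 5) + (-1 - 11)) = 160/((-8*9 + 5) - 12) = 160/((-72 + 5) - 12) = 160/(-67 - 12) = 160/(-79) = 160*(-1/79) = -160/79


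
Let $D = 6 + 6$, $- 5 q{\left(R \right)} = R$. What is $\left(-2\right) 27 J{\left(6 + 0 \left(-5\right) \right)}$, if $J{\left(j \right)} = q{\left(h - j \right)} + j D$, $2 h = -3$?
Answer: $-3969$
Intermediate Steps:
$h = - \frac{3}{2}$ ($h = \frac{1}{2} \left(-3\right) = - \frac{3}{2} \approx -1.5$)
$q{\left(R \right)} = - \frac{R}{5}$
$D = 12$
$J{\left(j \right)} = \frac{3}{10} + \frac{61 j}{5}$ ($J{\left(j \right)} = - \frac{- \frac{3}{2} - j}{5} + j 12 = \left(\frac{3}{10} + \frac{j}{5}\right) + 12 j = \frac{3}{10} + \frac{61 j}{5}$)
$\left(-2\right) 27 J{\left(6 + 0 \left(-5\right) \right)} = \left(-2\right) 27 \left(\frac{3}{10} + \frac{61 \left(6 + 0 \left(-5\right)\right)}{5}\right) = - 54 \left(\frac{3}{10} + \frac{61 \left(6 + 0\right)}{5}\right) = - 54 \left(\frac{3}{10} + \frac{61}{5} \cdot 6\right) = - 54 \left(\frac{3}{10} + \frac{366}{5}\right) = \left(-54\right) \frac{147}{2} = -3969$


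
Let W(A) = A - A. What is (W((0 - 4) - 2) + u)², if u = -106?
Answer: 11236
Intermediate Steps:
W(A) = 0
(W((0 - 4) - 2) + u)² = (0 - 106)² = (-106)² = 11236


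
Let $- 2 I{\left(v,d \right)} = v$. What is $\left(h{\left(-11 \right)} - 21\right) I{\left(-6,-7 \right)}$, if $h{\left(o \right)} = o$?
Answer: $-96$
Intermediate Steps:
$I{\left(v,d \right)} = - \frac{v}{2}$
$\left(h{\left(-11 \right)} - 21\right) I{\left(-6,-7 \right)} = \left(-11 - 21\right) \left(\left(- \frac{1}{2}\right) \left(-6\right)\right) = \left(-32\right) 3 = -96$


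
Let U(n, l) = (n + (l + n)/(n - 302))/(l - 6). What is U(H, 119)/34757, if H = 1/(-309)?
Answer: -11455249/113252887360911 ≈ -1.0115e-7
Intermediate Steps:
H = -1/309 ≈ -0.0032362
U(n, l) = (n + (l + n)/(-302 + n))/(-6 + l)
U(H, 119)/34757 = ((119 + (-1/309)² - 301*(-1/309))/(1812 - 302*119 - 6*(-1/309) + 119*(-1/309)))/34757 = ((119 + 1/95481 + 301/309)/(1812 - 35938 + 2/103 - 119/309))*(1/34757) = ((11455249/95481)/(-10545047/309))*(1/34757) = -309/10545047*11455249/95481*(1/34757) = -11455249/3258419523*1/34757 = -11455249/113252887360911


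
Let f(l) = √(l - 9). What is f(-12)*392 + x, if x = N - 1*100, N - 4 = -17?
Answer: -113 + 392*I*√21 ≈ -113.0 + 1796.4*I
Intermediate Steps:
N = -13 (N = 4 - 17 = -13)
x = -113 (x = -13 - 1*100 = -13 - 100 = -113)
f(l) = √(-9 + l)
f(-12)*392 + x = √(-9 - 12)*392 - 113 = √(-21)*392 - 113 = (I*√21)*392 - 113 = 392*I*√21 - 113 = -113 + 392*I*√21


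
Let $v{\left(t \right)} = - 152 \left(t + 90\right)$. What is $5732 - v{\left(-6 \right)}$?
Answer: $18500$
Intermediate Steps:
$v{\left(t \right)} = -13680 - 152 t$ ($v{\left(t \right)} = - 152 \left(90 + t\right) = -13680 - 152 t$)
$5732 - v{\left(-6 \right)} = 5732 - \left(-13680 - -912\right) = 5732 - \left(-13680 + 912\right) = 5732 - -12768 = 5732 + 12768 = 18500$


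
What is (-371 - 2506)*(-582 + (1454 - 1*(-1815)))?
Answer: -7730499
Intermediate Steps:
(-371 - 2506)*(-582 + (1454 - 1*(-1815))) = -2877*(-582 + (1454 + 1815)) = -2877*(-582 + 3269) = -2877*2687 = -7730499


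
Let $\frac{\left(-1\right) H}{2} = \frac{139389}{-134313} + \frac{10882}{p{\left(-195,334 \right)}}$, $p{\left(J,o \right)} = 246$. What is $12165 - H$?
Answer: $\frac{67466391569}{5506833} \approx 12251.0$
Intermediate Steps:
$H = - \frac{475768124}{5506833}$ ($H = - 2 \left(\frac{139389}{-134313} + \frac{10882}{246}\right) = - 2 \left(139389 \left(- \frac{1}{134313}\right) + 10882 \cdot \frac{1}{246}\right) = - 2 \left(- \frac{46463}{44771} + \frac{5441}{123}\right) = \left(-2\right) \frac{237884062}{5506833} = - \frac{475768124}{5506833} \approx -86.396$)
$12165 - H = 12165 - - \frac{475768124}{5506833} = 12165 + \frac{475768124}{5506833} = \frac{67466391569}{5506833}$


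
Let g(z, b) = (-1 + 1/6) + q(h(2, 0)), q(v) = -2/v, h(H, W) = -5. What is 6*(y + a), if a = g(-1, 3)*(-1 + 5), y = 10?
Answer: 248/5 ≈ 49.600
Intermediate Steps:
g(z, b) = -13/30 (g(z, b) = (-1 + 1/6) - 2/(-5) = (-1 + ⅙) - 2*(-⅕) = -⅚ + ⅖ = -13/30)
a = -26/15 (a = -13*(-1 + 5)/30 = -13/30*4 = -26/15 ≈ -1.7333)
6*(y + a) = 6*(10 - 26/15) = 6*(124/15) = 248/5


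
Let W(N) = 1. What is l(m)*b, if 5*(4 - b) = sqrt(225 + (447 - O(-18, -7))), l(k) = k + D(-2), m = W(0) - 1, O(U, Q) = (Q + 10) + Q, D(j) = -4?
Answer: 24/5 ≈ 4.8000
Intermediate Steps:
O(U, Q) = 10 + 2*Q (O(U, Q) = (10 + Q) + Q = 10 + 2*Q)
m = 0 (m = 1 - 1 = 0)
l(k) = -4 + k (l(k) = k - 4 = -4 + k)
b = -6/5 (b = 4 - sqrt(225 + (447 - (10 + 2*(-7))))/5 = 4 - sqrt(225 + (447 - (10 - 14)))/5 = 4 - sqrt(225 + (447 - 1*(-4)))/5 = 4 - sqrt(225 + (447 + 4))/5 = 4 - sqrt(225 + 451)/5 = 4 - sqrt(676)/5 = 4 - 1/5*26 = 4 - 26/5 = -6/5 ≈ -1.2000)
l(m)*b = (-4 + 0)*(-6/5) = -4*(-6/5) = 24/5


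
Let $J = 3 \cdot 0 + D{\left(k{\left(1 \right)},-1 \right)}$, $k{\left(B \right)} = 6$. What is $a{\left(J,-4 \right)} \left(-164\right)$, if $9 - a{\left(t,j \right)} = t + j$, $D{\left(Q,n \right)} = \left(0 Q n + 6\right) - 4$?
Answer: $-1804$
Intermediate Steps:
$D{\left(Q,n \right)} = 2$ ($D{\left(Q,n \right)} = \left(0 n + 6\right) - 4 = \left(0 + 6\right) - 4 = 6 - 4 = 2$)
$J = 2$ ($J = 3 \cdot 0 + 2 = 0 + 2 = 2$)
$a{\left(t,j \right)} = 9 - j - t$ ($a{\left(t,j \right)} = 9 - \left(t + j\right) = 9 - \left(j + t\right) = 9 - j - t$)
$a{\left(J,-4 \right)} \left(-164\right) = \left(9 - -4 - 2\right) \left(-164\right) = \left(9 + 4 - 2\right) \left(-164\right) = 11 \left(-164\right) = -1804$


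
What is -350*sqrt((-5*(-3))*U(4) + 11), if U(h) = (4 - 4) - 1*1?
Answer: -700*I ≈ -700.0*I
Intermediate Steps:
U(h) = -1 (U(h) = 0 - 1 = -1)
-350*sqrt((-5*(-3))*U(4) + 11) = -350*sqrt(-5*(-3)*(-1) + 11) = -350*sqrt(15*(-1) + 11) = -350*sqrt(-15 + 11) = -700*I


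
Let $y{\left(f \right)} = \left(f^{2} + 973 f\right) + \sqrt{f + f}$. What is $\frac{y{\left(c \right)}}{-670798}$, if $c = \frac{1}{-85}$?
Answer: $\frac{41352}{2423257775} - \frac{i \sqrt{170}}{57017830} \approx 1.7065 \cdot 10^{-5} - 2.2867 \cdot 10^{-7} i$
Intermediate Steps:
$c = - \frac{1}{85} \approx -0.011765$
$y{\left(f \right)} = f^{2} + 973 f + \sqrt{2} \sqrt{f}$ ($y{\left(f \right)} = \left(f^{2} + 973 f\right) + \sqrt{2 f} = \left(f^{2} + 973 f\right) + \sqrt{2} \sqrt{f} = f^{2} + 973 f + \sqrt{2} \sqrt{f}$)
$\frac{y{\left(c \right)}}{-670798} = \frac{\left(- \frac{1}{85}\right)^{2} + 973 \left(- \frac{1}{85}\right) + \sqrt{2} \sqrt{- \frac{1}{85}}}{-670798} = \left(\frac{1}{7225} - \frac{973}{85} + \sqrt{2} \frac{i \sqrt{85}}{85}\right) \left(- \frac{1}{670798}\right) = \left(\frac{1}{7225} - \frac{973}{85} + \frac{i \sqrt{170}}{85}\right) \left(- \frac{1}{670798}\right) = \left(- \frac{82704}{7225} + \frac{i \sqrt{170}}{85}\right) \left(- \frac{1}{670798}\right) = \frac{41352}{2423257775} - \frac{i \sqrt{170}}{57017830}$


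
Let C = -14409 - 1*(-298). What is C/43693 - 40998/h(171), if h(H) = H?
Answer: -597912865/2490501 ≈ -240.08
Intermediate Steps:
C = -14111 (C = -14409 + 298 = -14111)
C/43693 - 40998/h(171) = -14111/43693 - 40998/171 = -14111*1/43693 - 40998*1/171 = -14111/43693 - 13666/57 = -597912865/2490501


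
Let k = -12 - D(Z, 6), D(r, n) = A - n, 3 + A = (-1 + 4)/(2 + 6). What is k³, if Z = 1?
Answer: -19683/512 ≈ -38.443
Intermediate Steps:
A = -21/8 (A = -3 + (-1 + 4)/(2 + 6) = -3 + 3/8 = -21/8 ≈ -2.6250)
D(r, n) = -21/8 - n
k = -27/8 (k = -12 - (-21/8 - 1*6) = -12 - (-21/8 - 6) = -12 - 1*(-69/8) = -12 + 69/8 = -27/8 ≈ -3.3750)
k³ = (-27/8)³ = -19683/512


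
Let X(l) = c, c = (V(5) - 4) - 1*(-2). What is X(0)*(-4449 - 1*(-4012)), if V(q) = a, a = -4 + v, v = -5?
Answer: 4807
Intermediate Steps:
a = -9 (a = -4 - 5 = -9)
V(q) = -9
c = -11 (c = (-9 - 4) - 1*(-2) = -13 + 2 = -11)
X(l) = -11
X(0)*(-4449 - 1*(-4012)) = -11*(-4449 - 1*(-4012)) = -11*(-4449 + 4012) = -11*(-437) = 4807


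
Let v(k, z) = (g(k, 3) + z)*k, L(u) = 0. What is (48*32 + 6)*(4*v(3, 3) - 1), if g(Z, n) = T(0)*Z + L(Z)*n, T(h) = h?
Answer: 53970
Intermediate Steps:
g(Z, n) = 0 (g(Z, n) = 0*Z + 0*n = 0 + 0 = 0)
v(k, z) = k*z (v(k, z) = (0 + z)*k = z*k = k*z)
(48*32 + 6)*(4*v(3, 3) - 1) = (48*32 + 6)*(4*(3*3) - 1) = (1536 + 6)*(4*9 - 1) = 1542*(36 - 1) = 1542*35 = 53970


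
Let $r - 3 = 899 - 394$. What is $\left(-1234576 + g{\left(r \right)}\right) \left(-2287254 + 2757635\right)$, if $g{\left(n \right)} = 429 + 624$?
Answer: $-580225782263$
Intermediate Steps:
$r = 508$ ($r = 3 + \left(899 - 394\right) = 3 + 505 = 508$)
$g{\left(n \right)} = 1053$
$\left(-1234576 + g{\left(r \right)}\right) \left(-2287254 + 2757635\right) = \left(-1234576 + 1053\right) \left(-2287254 + 2757635\right) = \left(-1233523\right) 470381 = -580225782263$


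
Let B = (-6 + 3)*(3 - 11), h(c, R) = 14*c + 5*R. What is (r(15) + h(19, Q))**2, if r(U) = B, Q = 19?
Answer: 148225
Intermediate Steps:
h(c, R) = 5*R + 14*c
B = 24 (B = -3*(-8) = 24)
r(U) = 24
(r(15) + h(19, Q))**2 = (24 + (5*19 + 14*19))**2 = (24 + (95 + 266))**2 = (24 + 361)**2 = 385**2 = 148225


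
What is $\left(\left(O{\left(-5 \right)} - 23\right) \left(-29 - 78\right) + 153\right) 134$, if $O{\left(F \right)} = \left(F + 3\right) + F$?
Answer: $450642$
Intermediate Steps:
$O{\left(F \right)} = 3 + 2 F$ ($O{\left(F \right)} = \left(3 + F\right) + F = 3 + 2 F$)
$\left(\left(O{\left(-5 \right)} - 23\right) \left(-29 - 78\right) + 153\right) 134 = \left(\left(\left(3 + 2 \left(-5\right)\right) - 23\right) \left(-29 - 78\right) + 153\right) 134 = \left(\left(\left(3 - 10\right) - 23\right) \left(-107\right) + 153\right) 134 = \left(\left(-7 - 23\right) \left(-107\right) + 153\right) 134 = \left(\left(-30\right) \left(-107\right) + 153\right) 134 = \left(3210 + 153\right) 134 = 3363 \cdot 134 = 450642$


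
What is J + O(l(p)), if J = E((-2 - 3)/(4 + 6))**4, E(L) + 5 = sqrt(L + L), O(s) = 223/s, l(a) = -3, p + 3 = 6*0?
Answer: 1205/3 - 480*I ≈ 401.67 - 480.0*I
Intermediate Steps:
p = -3 (p = -3 + 6*0 = -3 + 0 = -3)
E(L) = -5 + sqrt(2)*sqrt(L) (E(L) = -5 + sqrt(L + L) = -5 + sqrt(2*L) = -5 + sqrt(2)*sqrt(L))
J = (-5 + I)**4 (J = (-5 + sqrt(2)*sqrt((-2 - 3)/(4 + 6)))**4 = (-5 + sqrt(2)*sqrt(-5/10))**4 = (-5 + sqrt(2)*sqrt(-5*1/10))**4 = (-5 + sqrt(2)*sqrt(-1/2))**4 = (-5 + sqrt(2)*(I*sqrt(2)/2))**4 = (-5 + I)**4 ≈ 476.0 - 480.0*I)
J + O(l(p)) = (5 - I)**4 + 223/(-3) = (5 - I)**4 + 223*(-1/3) = (5 - I)**4 - 223/3 = -223/3 + (5 - I)**4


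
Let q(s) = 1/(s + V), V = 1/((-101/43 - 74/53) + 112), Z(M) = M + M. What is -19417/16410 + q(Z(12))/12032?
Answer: -691925105730587/584772323400960 ≈ -1.1832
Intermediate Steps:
Z(M) = 2*M
V = 2279/246713 (V = 1/((-101*1/43 - 74*1/53) + 112) = 1/((-101/43 - 74/53) + 112) = 1/(-8535/2279 + 112) = 1/(246713/2279) = 2279/246713 ≈ 0.0092375)
q(s) = 1/(2279/246713 + s) (q(s) = 1/(s + 2279/246713) = 1/(2279/246713 + s))
-19417/16410 + q(Z(12))/12032 = -19417/16410 + (246713/(2279 + 246713*(2*12)))/12032 = -19417*1/16410 + (246713/(2279 + 246713*24))*(1/12032) = -19417/16410 + (246713/(2279 + 5921112))*(1/12032) = -19417/16410 + (246713/5923391)*(1/12032) = -19417/16410 + 246713/71270240512 = -691925105730587/584772323400960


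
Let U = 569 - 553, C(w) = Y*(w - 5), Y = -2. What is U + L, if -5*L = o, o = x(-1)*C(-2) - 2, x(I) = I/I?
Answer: 68/5 ≈ 13.600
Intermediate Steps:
C(w) = 10 - 2*w (C(w) = -2*(w - 5) = -2*(-5 + w) = 10 - 2*w)
x(I) = 1
U = 16
o = 12 (o = 1*(10 - 2*(-2)) - 2 = 1*(10 + 4) - 2 = 1*14 - 2 = 14 - 2 = 12)
L = -12/5 (L = -⅕*12 = -12/5 ≈ -2.4000)
U + L = 16 - 12/5 = 68/5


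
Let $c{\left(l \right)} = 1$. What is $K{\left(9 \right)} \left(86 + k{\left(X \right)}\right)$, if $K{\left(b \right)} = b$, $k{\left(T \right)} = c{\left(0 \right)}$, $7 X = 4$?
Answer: $783$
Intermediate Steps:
$X = \frac{4}{7}$ ($X = \frac{1}{7} \cdot 4 = \frac{4}{7} \approx 0.57143$)
$k{\left(T \right)} = 1$
$K{\left(9 \right)} \left(86 + k{\left(X \right)}\right) = 9 \left(86 + 1\right) = 9 \cdot 87 = 783$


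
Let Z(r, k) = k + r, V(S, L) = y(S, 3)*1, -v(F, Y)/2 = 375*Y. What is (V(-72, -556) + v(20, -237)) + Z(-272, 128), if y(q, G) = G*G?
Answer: 177615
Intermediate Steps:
y(q, G) = G²
v(F, Y) = -750*Y
V(S, L) = 9 (V(S, L) = 3²*1 = 9*1 = 9)
(V(-72, -556) + v(20, -237)) + Z(-272, 128) = (9 - 750*(-237)) + (128 - 272) = (9 + 177750) - 144 = 177759 - 144 = 177615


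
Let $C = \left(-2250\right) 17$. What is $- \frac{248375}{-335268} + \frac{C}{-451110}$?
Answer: $\frac{4162281575}{5041424916} \approx 0.82562$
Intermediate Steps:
$C = -38250$
$- \frac{248375}{-335268} + \frac{C}{-451110} = - \frac{248375}{-335268} - \frac{38250}{-451110} = \left(-248375\right) \left(- \frac{1}{335268}\right) - - \frac{1275}{15037} = \frac{248375}{335268} + \frac{1275}{15037} = \frac{4162281575}{5041424916}$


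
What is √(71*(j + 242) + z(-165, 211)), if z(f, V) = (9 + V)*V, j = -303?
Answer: √42089 ≈ 205.16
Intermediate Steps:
z(f, V) = V*(9 + V)
√(71*(j + 242) + z(-165, 211)) = √(71*(-303 + 242) + 211*(9 + 211)) = √(71*(-61) + 211*220) = √(-4331 + 46420) = √42089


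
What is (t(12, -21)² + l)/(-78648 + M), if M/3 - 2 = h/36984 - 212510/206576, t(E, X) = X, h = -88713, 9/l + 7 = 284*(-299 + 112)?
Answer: -51781618271534/9235247210190605 ≈ -0.0056070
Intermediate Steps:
l = -3/17705 (l = 9/(-7 + 284*(-299 + 112)) = 9/(-7 + 284*(-187)) = 9/(-7 - 53108) = 9/(-53115) = 9*(-1/53115) = -3/17705 ≈ -0.00016944)
M = -85198695/19895851 (M = 6 + 3*(-88713/36984 - 212510/206576) = 6 + 3*(-88713*1/36984 - 212510*1/206576) = 6 + 3*(-29571/12328 - 106255/103288) = 6 + 3*(-68191267/19895851) = 6 - 204573801/19895851 = -85198695/19895851 ≈ -4.2822)
(t(12, -21)² + l)/(-78648 + M) = ((-21)² - 3/17705)/(-78648 - 85198695/19895851) = (441 - 3/17705)/(-1564854088143/19895851) = (7807902/17705)*(-19895851/1564854088143) = -51781618271534/9235247210190605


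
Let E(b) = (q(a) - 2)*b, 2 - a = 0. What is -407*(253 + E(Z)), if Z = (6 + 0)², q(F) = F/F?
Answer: -88319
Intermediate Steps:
a = 2 (a = 2 - 1*0 = 2 + 0 = 2)
q(F) = 1
Z = 36 (Z = 6² = 36)
E(b) = -b (E(b) = (1 - 2)*b = -b)
-407*(253 + E(Z)) = -407*(253 - 1*36) = -407*(253 - 36) = -407*217 = -88319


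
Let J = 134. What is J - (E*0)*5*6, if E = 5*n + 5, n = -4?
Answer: 134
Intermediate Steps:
E = -15 (E = 5*(-4) + 5 = -20 + 5 = -15)
J - (E*0)*5*6 = 134 - -15*0*5*6 = 134 - 0*5*6 = 134 - 0*6 = 134 - 1*0 = 134 + 0 = 134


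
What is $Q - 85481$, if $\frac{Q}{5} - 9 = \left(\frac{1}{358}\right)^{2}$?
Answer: $- \frac{10949819499}{128164} \approx -85436.0$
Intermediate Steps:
$Q = \frac{5767385}{128164}$ ($Q = 45 + 5 \left(\frac{1}{358}\right)^{2} = 45 + \frac{5}{128164} = \frac{5767385}{128164} \approx 45.0$)
$Q - 85481 = \frac{5767385}{128164} - 85481 = - \frac{10949819499}{128164}$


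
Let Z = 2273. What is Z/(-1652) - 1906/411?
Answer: -4082915/678972 ≈ -6.0134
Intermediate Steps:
Z/(-1652) - 1906/411 = 2273/(-1652) - 1906/411 = 2273*(-1/1652) - 1906*1/411 = -2273/1652 - 1906/411 = -4082915/678972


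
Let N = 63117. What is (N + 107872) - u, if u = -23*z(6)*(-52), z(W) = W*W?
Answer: 127933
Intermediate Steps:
z(W) = W²
u = 43056 (u = -23*6²*(-52) = -23*36*(-52) = -828*(-52) = 43056)
(N + 107872) - u = (63117 + 107872) - 1*43056 = 170989 - 43056 = 127933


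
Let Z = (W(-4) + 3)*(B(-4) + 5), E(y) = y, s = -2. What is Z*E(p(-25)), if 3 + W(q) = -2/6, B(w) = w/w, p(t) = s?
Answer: 4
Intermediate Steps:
p(t) = -2
B(w) = 1
W(q) = -10/3 (W(q) = -3 - 2/6 = -3 - 2*⅙ = -3 - ⅓ = -10/3)
Z = -2 (Z = (-10/3 + 3)*(1 + 5) = -⅓*6 = -2)
Z*E(p(-25)) = -2*(-2) = 4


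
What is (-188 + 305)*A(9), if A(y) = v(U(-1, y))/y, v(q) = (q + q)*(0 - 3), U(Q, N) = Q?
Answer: 78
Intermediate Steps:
v(q) = -6*q (v(q) = (2*q)*(-3) = -6*q)
A(y) = 6/y (A(y) = (-6*(-1))/y = 6/y)
(-188 + 305)*A(9) = (-188 + 305)*(6/9) = 117*(6*(1/9)) = 117*(2/3) = 78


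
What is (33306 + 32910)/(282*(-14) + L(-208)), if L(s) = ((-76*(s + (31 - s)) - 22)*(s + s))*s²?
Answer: 16554/10699705381 ≈ 1.5471e-6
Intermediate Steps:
L(s) = -4756*s³ (L(s) = ((-76*31 - 22)*(2*s))*s² = ((-2356 - 22)*(2*s))*s² = (-4756*s)*s² = -4756*s³)
(33306 + 32910)/(282*(-14) + L(-208)) = (33306 + 32910)/(282*(-14) - 4756*(-208)³) = 66216/(-3948 - 4756*(-8998912)) = 66216/(-3948 + 42798825472) = 66216/42798821524 = 66216*(1/42798821524) = 16554/10699705381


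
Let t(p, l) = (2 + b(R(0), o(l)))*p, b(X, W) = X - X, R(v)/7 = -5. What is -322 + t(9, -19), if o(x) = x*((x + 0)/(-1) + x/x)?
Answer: -304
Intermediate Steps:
o(x) = x*(1 - x) (o(x) = x*(x*(-1) + 1) = x*(-x + 1) = x*(1 - x))
R(v) = -35 (R(v) = 7*(-5) = -35)
b(X, W) = 0
t(p, l) = 2*p (t(p, l) = (2 + 0)*p = 2*p)
-322 + t(9, -19) = -322 + 2*9 = -322 + 18 = -304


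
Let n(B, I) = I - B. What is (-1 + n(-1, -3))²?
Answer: 9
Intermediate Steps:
(-1 + n(-1, -3))² = (-1 + (-3 - 1*(-1)))² = (-1 + (-3 + 1))² = (-1 - 2)² = (-3)² = 9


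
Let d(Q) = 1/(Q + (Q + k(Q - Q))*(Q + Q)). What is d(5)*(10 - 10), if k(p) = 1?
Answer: 0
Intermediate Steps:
d(Q) = 1/(Q + 2*Q*(1 + Q)) (d(Q) = 1/(Q + (Q + 1)*(Q + Q)) = 1/(Q + (1 + Q)*(2*Q)) = 1/(Q + 2*Q*(1 + Q)))
d(5)*(10 - 10) = (1/(5*(3 + 2*5)))*(10 - 10) = (1/(5*(3 + 10)))*0 = ((1/5)/13)*0 = ((1/5)*(1/13))*0 = (1/65)*0 = 0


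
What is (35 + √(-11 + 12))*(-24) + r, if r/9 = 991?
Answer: 8055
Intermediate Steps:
r = 8919 (r = 9*991 = 8919)
(35 + √(-11 + 12))*(-24) + r = (35 + √(-11 + 12))*(-24) + 8919 = (35 + √1)*(-24) + 8919 = (35 + 1)*(-24) + 8919 = 36*(-24) + 8919 = -864 + 8919 = 8055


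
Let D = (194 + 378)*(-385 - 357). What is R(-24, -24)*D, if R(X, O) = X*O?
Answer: -244468224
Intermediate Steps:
R(X, O) = O*X
D = -424424 (D = 572*(-742) = -424424)
R(-24, -24)*D = -24*(-24)*(-424424) = 576*(-424424) = -244468224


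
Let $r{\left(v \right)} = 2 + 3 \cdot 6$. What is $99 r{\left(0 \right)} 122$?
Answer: $241560$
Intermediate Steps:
$r{\left(v \right)} = 20$ ($r{\left(v \right)} = 2 + 18 = 20$)
$99 r{\left(0 \right)} 122 = 99 \cdot 20 \cdot 122 = 1980 \cdot 122 = 241560$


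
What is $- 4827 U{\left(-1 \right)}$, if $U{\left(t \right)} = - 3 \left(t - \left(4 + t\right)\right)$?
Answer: $-57924$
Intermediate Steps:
$U{\left(t \right)} = 12$ ($U{\left(t \right)} = \left(-3\right) \left(-4\right) = 12$)
$- 4827 U{\left(-1 \right)} = \left(-4827\right) 12 = -57924$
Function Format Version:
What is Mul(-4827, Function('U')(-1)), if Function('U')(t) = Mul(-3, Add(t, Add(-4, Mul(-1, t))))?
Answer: -57924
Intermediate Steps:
Function('U')(t) = 12 (Function('U')(t) = Mul(-3, -4) = 12)
Mul(-4827, Function('U')(-1)) = Mul(-4827, 12) = -57924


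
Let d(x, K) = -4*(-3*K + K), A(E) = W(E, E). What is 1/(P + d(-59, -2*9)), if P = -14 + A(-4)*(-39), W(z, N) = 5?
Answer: -1/353 ≈ -0.0028329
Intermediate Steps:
A(E) = 5
d(x, K) = 8*K (d(x, K) = -(-8)*K = 8*K)
P = -209 (P = -14 + 5*(-39) = -14 - 195 = -209)
1/(P + d(-59, -2*9)) = 1/(-209 + 8*(-2*9)) = 1/(-209 + 8*(-18)) = 1/(-209 - 144) = 1/(-353) = -1/353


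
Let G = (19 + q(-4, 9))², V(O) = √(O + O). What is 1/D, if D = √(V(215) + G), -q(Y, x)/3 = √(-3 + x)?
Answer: (415 + √430 - 114*√6)^(-½) ≈ 0.079937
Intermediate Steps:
V(O) = √2*√O (V(O) = √(2*O) = √2*√O)
q(Y, x) = -3*√(-3 + x)
G = (19 - 3*√6)² (G = (19 - 3*√(-3 + 9))² = (19 - 3*√6)² ≈ 135.76)
D = √(415 + √430 - 114*√6) (D = √(√2*√215 + (415 - 114*√6)) = √(√430 + (415 - 114*√6)) = √(415 + √430 - 114*√6) ≈ 12.510)
1/D = 1/(√(415 + √430 - 114*√6)) = (415 + √430 - 114*√6)^(-½)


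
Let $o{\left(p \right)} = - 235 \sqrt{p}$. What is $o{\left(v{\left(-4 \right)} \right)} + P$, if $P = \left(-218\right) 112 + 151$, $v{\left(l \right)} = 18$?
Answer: $-24265 - 705 \sqrt{2} \approx -25262.0$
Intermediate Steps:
$P = -24265$ ($P = -24416 + 151 = -24265$)
$o{\left(v{\left(-4 \right)} \right)} + P = - 235 \sqrt{18} - 24265 = - 235 \cdot 3 \sqrt{2} - 24265 = - 705 \sqrt{2} - 24265 = -24265 - 705 \sqrt{2}$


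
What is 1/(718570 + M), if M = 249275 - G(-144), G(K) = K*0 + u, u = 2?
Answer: 1/967843 ≈ 1.0332e-6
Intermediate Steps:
G(K) = 2 (G(K) = K*0 + 2 = 0 + 2 = 2)
M = 249273 (M = 249275 - 1*2 = 249275 - 2 = 249273)
1/(718570 + M) = 1/(718570 + 249273) = 1/967843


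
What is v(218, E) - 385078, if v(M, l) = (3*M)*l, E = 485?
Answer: -67888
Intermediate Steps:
v(M, l) = 3*M*l
v(218, E) - 385078 = 3*218*485 - 385078 = 317190 - 385078 = -67888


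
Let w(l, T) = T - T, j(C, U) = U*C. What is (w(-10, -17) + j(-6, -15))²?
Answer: 8100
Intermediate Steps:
j(C, U) = C*U
w(l, T) = 0
(w(-10, -17) + j(-6, -15))² = (0 - 6*(-15))² = (0 + 90)² = 90² = 8100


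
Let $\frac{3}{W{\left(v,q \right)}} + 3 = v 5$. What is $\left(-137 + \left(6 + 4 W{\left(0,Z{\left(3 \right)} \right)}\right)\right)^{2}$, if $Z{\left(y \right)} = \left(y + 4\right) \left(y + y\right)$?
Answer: $18225$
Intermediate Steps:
$Z{\left(y \right)} = 2 y \left(4 + y\right)$ ($Z{\left(y \right)} = \left(4 + y\right) 2 y = 2 y \left(4 + y\right)$)
$W{\left(v,q \right)} = \frac{3}{-3 + 5 v}$ ($W{\left(v,q \right)} = \frac{3}{-3 + v 5} = \frac{3}{-3 + 5 v}$)
$\left(-137 + \left(6 + 4 W{\left(0,Z{\left(3 \right)} \right)}\right)\right)^{2} = \left(-137 + \left(6 + 4 \frac{3}{-3 + 5 \cdot 0}\right)\right)^{2} = \left(-137 + \left(6 + 4 \frac{3}{-3 + 0}\right)\right)^{2} = \left(-137 + \left(6 + 4 \frac{3}{-3}\right)\right)^{2} = \left(-137 + \left(6 + 4 \cdot 3 \left(- \frac{1}{3}\right)\right)\right)^{2} = \left(-137 + \left(6 + 4 \left(-1\right)\right)\right)^{2} = \left(-137 + \left(6 - 4\right)\right)^{2} = \left(-137 + 2\right)^{2} = \left(-135\right)^{2} = 18225$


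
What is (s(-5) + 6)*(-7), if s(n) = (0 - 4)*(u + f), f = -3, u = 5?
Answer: 14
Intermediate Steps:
s(n) = -8 (s(n) = (0 - 4)*(5 - 3) = -4*2 = -8)
(s(-5) + 6)*(-7) = (-8 + 6)*(-7) = -2*(-7) = 14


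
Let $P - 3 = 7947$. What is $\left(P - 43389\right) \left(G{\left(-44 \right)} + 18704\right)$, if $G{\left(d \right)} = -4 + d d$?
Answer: $-731319204$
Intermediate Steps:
$P = 7950$ ($P = 3 + 7947 = 7950$)
$G{\left(d \right)} = -4 + d^{2}$
$\left(P - 43389\right) \left(G{\left(-44 \right)} + 18704\right) = \left(7950 - 43389\right) \left(\left(-4 + \left(-44\right)^{2}\right) + 18704\right) = - 35439 \left(\left(-4 + 1936\right) + 18704\right) = - 35439 \left(1932 + 18704\right) = \left(-35439\right) 20636 = -731319204$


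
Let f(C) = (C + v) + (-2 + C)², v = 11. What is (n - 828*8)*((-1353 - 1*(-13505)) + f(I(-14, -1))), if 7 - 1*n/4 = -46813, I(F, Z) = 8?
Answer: 2205267792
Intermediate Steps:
n = 187280 (n = 28 - 4*(-46813) = 28 + 187252 = 187280)
f(C) = 11 + C + (-2 + C)² (f(C) = (C + 11) + (-2 + C)² = (11 + C) + (-2 + C)² = 11 + C + (-2 + C)²)
(n - 828*8)*((-1353 - 1*(-13505)) + f(I(-14, -1))) = (187280 - 828*8)*((-1353 - 1*(-13505)) + (11 + 8 + (-2 + 8)²)) = (187280 - 6624)*((-1353 + 13505) + (11 + 8 + 6²)) = 180656*(12152 + (11 + 8 + 36)) = 180656*(12152 + 55) = 180656*12207 = 2205267792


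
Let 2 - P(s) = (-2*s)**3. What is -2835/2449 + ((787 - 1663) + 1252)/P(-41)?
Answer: -25226507/21778957 ≈ -1.1583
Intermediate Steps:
P(s) = 2 + 8*s**3 (P(s) = 2 - (-2*s)**3 = 2 - (-8)*s**3 = 2 + 8*s**3)
-2835/2449 + ((787 - 1663) + 1252)/P(-41) = -2835/2449 + ((787 - 1663) + 1252)/(2 + 8*(-41)**3) = -2835*1/2449 + (-876 + 1252)/(2 + 8*(-68921)) = -2835/2449 + 376/(2 - 551368) = -2835/2449 + 376/(-551366) = -2835/2449 + 376*(-1/551366) = -2835/2449 - 188/275683 = -25226507/21778957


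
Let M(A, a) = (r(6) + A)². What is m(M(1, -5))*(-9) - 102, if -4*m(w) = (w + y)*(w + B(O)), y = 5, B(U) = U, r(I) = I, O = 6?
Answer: 13161/2 ≈ 6580.5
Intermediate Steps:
M(A, a) = (6 + A)²
m(w) = -(5 + w)*(6 + w)/4 (m(w) = -(w + 5)*(w + 6)/4 = -(5 + w)*(6 + w)/4)
m(M(1, -5))*(-9) - 102 = (-15/2 - 11*(6 + 1)²/4 - (6 + 1)⁴/4)*(-9) - 102 = (-15/2 - 11/4*7² - (7²)²/4)*(-9) - 102 = (-15/2 - 11/4*49 - ¼*49²)*(-9) - 102 = (-15/2 - 539/4 - ¼*2401)*(-9) - 102 = (-15/2 - 539/4 - 2401/4)*(-9) - 102 = -1485/2*(-9) - 102 = 13365/2 - 102 = 13161/2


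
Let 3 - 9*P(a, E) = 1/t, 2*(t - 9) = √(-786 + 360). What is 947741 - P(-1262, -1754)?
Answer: 118467584/125 - I*√426/3375 ≈ 9.4774e+5 - 0.0061155*I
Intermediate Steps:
t = 9 + I*√426/2 (t = 9 + √(-786 + 360)/2 = 9 + √(-426)/2 = 9 + (I*√426)/2 = 9 + I*√426/2 ≈ 9.0 + 10.32*I)
P(a, E) = ⅓ - 1/(9*(9 + I*√426/2))
947741 - P(-1262, -1754) = 947741 - (41/125 + I*√426/3375) = 947741 + (-41/125 - I*√426/3375) = 118467584/125 - I*√426/3375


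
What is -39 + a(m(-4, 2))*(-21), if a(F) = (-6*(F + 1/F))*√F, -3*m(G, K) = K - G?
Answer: -39 - 315*I*√2 ≈ -39.0 - 445.48*I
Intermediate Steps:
m(G, K) = -K/3 + G/3 (m(G, K) = -(K - G)/3 = -K/3 + G/3)
a(F) = √F*(-6*F - 6/F) (a(F) = (-6*F - 6/F)*√F = √F*(-6*F - 6/F))
-39 + a(m(-4, 2))*(-21) = -39 + (6*(-1 - (-⅓*2 + (⅓)*(-4))²)/√(-⅓*2 + (⅓)*(-4)))*(-21) = -39 + (6*(-1 - (-⅔ - 4/3)²)/√(-⅔ - 4/3))*(-21) = -39 + (6*(-1 - 1*(-2)²)/√(-2))*(-21) = -39 + (6*(-I*√2/2)*(-1 - 1*4))*(-21) = -39 + (6*(-I*√2/2)*(-1 - 4))*(-21) = -39 + (6*(-I*√2/2)*(-5))*(-21) = -39 + (15*I*√2)*(-21) = -39 - 315*I*√2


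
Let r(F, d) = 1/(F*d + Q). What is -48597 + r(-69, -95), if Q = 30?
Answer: -320011244/6585 ≈ -48597.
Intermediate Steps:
r(F, d) = 1/(30 + F*d) (r(F, d) = 1/(F*d + 30) = 1/(30 + F*d))
-48597 + r(-69, -95) = -48597 + 1/(30 - 69*(-95)) = -48597 + 1/(30 + 6555) = -48597 + 1/6585 = -320011244/6585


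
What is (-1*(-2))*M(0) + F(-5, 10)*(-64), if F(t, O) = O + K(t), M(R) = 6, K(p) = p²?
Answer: -2228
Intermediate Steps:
F(t, O) = O + t²
(-1*(-2))*M(0) + F(-5, 10)*(-64) = -1*(-2)*6 + (10 + (-5)²)*(-64) = 2*6 + (10 + 25)*(-64) = 12 + 35*(-64) = 12 - 2240 = -2228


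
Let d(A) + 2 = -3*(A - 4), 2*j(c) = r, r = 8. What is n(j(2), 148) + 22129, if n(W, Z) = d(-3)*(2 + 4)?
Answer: 22243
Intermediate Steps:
j(c) = 4 (j(c) = (½)*8 = 4)
d(A) = 10 - 3*A (d(A) = -2 - 3*(A - 4) = -2 - 3*(-4 + A) = -2 + (12 - 3*A) = 10 - 3*A)
n(W, Z) = 114 (n(W, Z) = (10 - 3*(-3))*(2 + 4) = (10 + 9)*6 = 19*6 = 114)
n(j(2), 148) + 22129 = 114 + 22129 = 22243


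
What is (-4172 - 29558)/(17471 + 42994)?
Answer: -6746/12093 ≈ -0.55784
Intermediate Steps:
(-4172 - 29558)/(17471 + 42994) = -33730/60465 = -33730*1/60465 = -6746/12093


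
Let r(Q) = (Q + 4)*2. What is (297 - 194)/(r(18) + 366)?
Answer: 103/410 ≈ 0.25122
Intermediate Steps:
r(Q) = 8 + 2*Q (r(Q) = (4 + Q)*2 = 8 + 2*Q)
(297 - 194)/(r(18) + 366) = (297 - 194)/((8 + 2*18) + 366) = 103/((8 + 36) + 366) = 103/(44 + 366) = 103/410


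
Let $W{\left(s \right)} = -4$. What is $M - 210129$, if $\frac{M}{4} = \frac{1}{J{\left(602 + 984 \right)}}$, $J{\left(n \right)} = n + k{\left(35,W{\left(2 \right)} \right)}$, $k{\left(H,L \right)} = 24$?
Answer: $- \frac{169153843}{805} \approx -2.1013 \cdot 10^{5}$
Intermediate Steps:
$J{\left(n \right)} = 24 + n$ ($J{\left(n \right)} = n + 24 = 24 + n$)
$M = \frac{2}{805}$ ($M = \frac{4}{24 + \left(602 + 984\right)} = \frac{4}{24 + 1586} = \frac{4}{1610} = 4 \cdot \frac{1}{1610} = \frac{2}{805} \approx 0.0024845$)
$M - 210129 = \frac{2}{805} - 210129 = - \frac{169153843}{805}$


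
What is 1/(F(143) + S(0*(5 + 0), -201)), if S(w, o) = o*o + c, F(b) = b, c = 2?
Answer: 1/40546 ≈ 2.4663e-5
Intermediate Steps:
S(w, o) = 2 + o² (S(w, o) = o*o + 2 = o² + 2 = 2 + o²)
1/(F(143) + S(0*(5 + 0), -201)) = 1/(143 + (2 + (-201)²)) = 1/(143 + (2 + 40401)) = 1/(143 + 40403) = 1/40546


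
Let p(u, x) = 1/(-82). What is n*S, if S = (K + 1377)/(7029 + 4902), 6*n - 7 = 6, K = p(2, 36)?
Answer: 1467869/5870052 ≈ 0.25006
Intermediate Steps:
p(u, x) = -1/82
K = -1/82 ≈ -0.012195
n = 13/6 (n = 7/6 + (1/6)*6 = 7/6 + 1 = 13/6 ≈ 2.1667)
S = 112913/978342 (S = (-1/82 + 1377)/(7029 + 4902) = (112913/82)/11931 = (112913/82)*(1/11931) = 112913/978342 ≈ 0.11541)
n*S = (13/6)*(112913/978342) = 1467869/5870052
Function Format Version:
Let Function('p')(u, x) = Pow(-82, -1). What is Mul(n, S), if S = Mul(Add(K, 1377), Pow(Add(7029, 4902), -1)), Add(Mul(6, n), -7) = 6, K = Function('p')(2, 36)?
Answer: Rational(1467869, 5870052) ≈ 0.25006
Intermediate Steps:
Function('p')(u, x) = Rational(-1, 82)
K = Rational(-1, 82) ≈ -0.012195
n = Rational(13, 6) (n = Add(Rational(7, 6), Mul(Rational(1, 6), 6)) = Add(Rational(7, 6), 1) = Rational(13, 6) ≈ 2.1667)
S = Rational(112913, 978342) (S = Mul(Add(Rational(-1, 82), 1377), Pow(Add(7029, 4902), -1)) = Mul(Rational(112913, 82), Pow(11931, -1)) = Mul(Rational(112913, 82), Rational(1, 11931)) = Rational(112913, 978342) ≈ 0.11541)
Mul(n, S) = Mul(Rational(13, 6), Rational(112913, 978342)) = Rational(1467869, 5870052)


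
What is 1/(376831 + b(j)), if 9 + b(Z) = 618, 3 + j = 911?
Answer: 1/377440 ≈ 2.6494e-6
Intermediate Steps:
j = 908 (j = -3 + 911 = 908)
b(Z) = 609 (b(Z) = -9 + 618 = 609)
1/(376831 + b(j)) = 1/(376831 + 609) = 1/377440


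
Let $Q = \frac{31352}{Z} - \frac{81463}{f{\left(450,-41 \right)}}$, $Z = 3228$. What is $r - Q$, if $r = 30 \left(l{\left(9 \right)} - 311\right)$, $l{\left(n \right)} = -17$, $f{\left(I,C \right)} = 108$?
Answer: $- \frac{264240301}{29052} \approx -9095.4$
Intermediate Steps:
$Q = - \frac{21631379}{29052}$ ($Q = \frac{31352}{3228} - \frac{81463}{108} = 31352 \cdot \frac{1}{3228} - \frac{81463}{108} = \frac{7838}{807} - \frac{81463}{108} = - \frac{21631379}{29052} \approx -744.57$)
$r = -9840$ ($r = 30 \left(-17 - 311\right) = 30 \left(-328\right) = -9840$)
$r - Q = -9840 - - \frac{21631379}{29052} = -9840 + \frac{21631379}{29052} = - \frac{264240301}{29052}$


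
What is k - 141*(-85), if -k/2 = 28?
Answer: 11929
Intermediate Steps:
k = -56 (k = -2*28 = -56)
k - 141*(-85) = -56 - 141*(-85) = -56 + 11985 = 11929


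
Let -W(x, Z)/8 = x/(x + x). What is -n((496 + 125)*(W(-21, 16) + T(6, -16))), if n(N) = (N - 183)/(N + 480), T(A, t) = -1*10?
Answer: -2959/2738 ≈ -1.0807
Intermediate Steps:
T(A, t) = -10
W(x, Z) = -4 (W(x, Z) = -8*x/(x + x) = -8*x/(2*x) = -8*x*1/(2*x) = -8*½ = -4)
n(N) = (-183 + N)/(480 + N)
-n((496 + 125)*(W(-21, 16) + T(6, -16))) = -(-183 + (496 + 125)*(-4 - 10))/(480 + (496 + 125)*(-4 - 10)) = -(-183 + 621*(-14))/(480 + 621*(-14)) = -(-183 - 8694)/(480 - 8694) = -(-8877)/(-8214) = -(-1)*(-8877)/8214 = -1*2959/2738 = -2959/2738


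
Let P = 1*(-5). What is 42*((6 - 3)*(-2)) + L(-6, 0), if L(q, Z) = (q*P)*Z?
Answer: -252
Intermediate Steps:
P = -5
L(q, Z) = -5*Z*q (L(q, Z) = (q*(-5))*Z = (-5*q)*Z = -5*Z*q)
42*((6 - 3)*(-2)) + L(-6, 0) = 42*((6 - 3)*(-2)) - 5*0*(-6) = 42*(3*(-2)) + 0 = 42*(-6) + 0 = -252 + 0 = -252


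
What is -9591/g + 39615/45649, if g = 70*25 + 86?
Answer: -121695473/27937188 ≈ -4.3560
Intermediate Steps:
g = 1836 (g = 1750 + 86 = 1836)
-9591/g + 39615/45649 = -9591/1836 + 39615/45649 = -9591*1/1836 + 39615*(1/45649) = -3197/612 + 39615/45649 = -121695473/27937188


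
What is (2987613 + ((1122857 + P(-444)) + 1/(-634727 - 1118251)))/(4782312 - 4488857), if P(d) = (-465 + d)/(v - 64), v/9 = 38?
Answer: 100157252694410/7150440209961 ≈ 14.007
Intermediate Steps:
v = 342 (v = 9*38 = 342)
P(d) = -465/278 + d/278 (P(d) = (-465 + d)/(342 - 64) = (-465 + d)/278 = (-465 + d)*(1/278) = -465/278 + d/278)
(2987613 + ((1122857 + P(-444)) + 1/(-634727 - 1118251)))/(4782312 - 4488857) = (2987613 + ((1122857 + (-465/278 + (1/278)*(-444))) + 1/(-634727 - 1118251)))/(4782312 - 4488857) = (2987613 + ((1122857 + (-465/278 - 222/139)) + 1/(-1752978)))/293455 = (2987613 + ((1122857 - 909/278) - 1/1752978))*(1/293455) = (2987613 + (312153337/278 - 1/1752978))*(1/293455) = (2987613 + 136799483096827/121831971)*(1/293455) = (500786263472050/121831971)*(1/293455) = 100157252694410/7150440209961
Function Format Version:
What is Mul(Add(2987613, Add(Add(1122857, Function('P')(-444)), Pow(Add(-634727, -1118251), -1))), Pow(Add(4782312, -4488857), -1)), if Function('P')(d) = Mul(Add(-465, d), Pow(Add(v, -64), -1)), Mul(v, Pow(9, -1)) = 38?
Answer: Rational(100157252694410, 7150440209961) ≈ 14.007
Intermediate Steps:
v = 342 (v = Mul(9, 38) = 342)
Function('P')(d) = Add(Rational(-465, 278), Mul(Rational(1, 278), d)) (Function('P')(d) = Mul(Add(-465, d), Pow(Add(342, -64), -1)) = Mul(Add(-465, d), Pow(278, -1)) = Mul(Add(-465, d), Rational(1, 278)) = Add(Rational(-465, 278), Mul(Rational(1, 278), d)))
Mul(Add(2987613, Add(Add(1122857, Function('P')(-444)), Pow(Add(-634727, -1118251), -1))), Pow(Add(4782312, -4488857), -1)) = Mul(Add(2987613, Add(Add(1122857, Add(Rational(-465, 278), Mul(Rational(1, 278), -444))), Pow(Add(-634727, -1118251), -1))), Pow(Add(4782312, -4488857), -1)) = Mul(Add(2987613, Add(Add(1122857, Add(Rational(-465, 278), Rational(-222, 139))), Pow(-1752978, -1))), Pow(293455, -1)) = Mul(Add(2987613, Add(Add(1122857, Rational(-909, 278)), Rational(-1, 1752978))), Rational(1, 293455)) = Mul(Add(2987613, Add(Rational(312153337, 278), Rational(-1, 1752978))), Rational(1, 293455)) = Mul(Add(2987613, Rational(136799483096827, 121831971)), Rational(1, 293455)) = Mul(Rational(500786263472050, 121831971), Rational(1, 293455)) = Rational(100157252694410, 7150440209961)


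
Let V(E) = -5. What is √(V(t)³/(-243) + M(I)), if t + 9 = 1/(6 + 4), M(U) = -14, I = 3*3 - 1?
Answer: I*√9831/27 ≈ 3.6723*I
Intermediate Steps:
I = 8 (I = 9 - 1 = 8)
t = -89/10 (t = -9 + 1/(6 + 4) = -9 + 1/10 = -9 + ⅒ = -89/10 ≈ -8.9000)
√(V(t)³/(-243) + M(I)) = √((-5)³/(-243) - 14) = √(-125*(-1/243) - 14) = √(125/243 - 14) = √(-3277/243) = I*√9831/27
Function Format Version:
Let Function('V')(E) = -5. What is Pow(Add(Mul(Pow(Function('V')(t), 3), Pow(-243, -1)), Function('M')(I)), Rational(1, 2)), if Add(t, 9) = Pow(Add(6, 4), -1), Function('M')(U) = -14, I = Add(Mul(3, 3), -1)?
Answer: Mul(Rational(1, 27), I, Pow(9831, Rational(1, 2))) ≈ Mul(3.6723, I)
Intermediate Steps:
I = 8 (I = Add(9, -1) = 8)
t = Rational(-89, 10) (t = Add(-9, Pow(Add(6, 4), -1)) = Add(-9, Pow(10, -1)) = Add(-9, Rational(1, 10)) = Rational(-89, 10) ≈ -8.9000)
Pow(Add(Mul(Pow(Function('V')(t), 3), Pow(-243, -1)), Function('M')(I)), Rational(1, 2)) = Pow(Add(Mul(Pow(-5, 3), Pow(-243, -1)), -14), Rational(1, 2)) = Pow(Add(Mul(-125, Rational(-1, 243)), -14), Rational(1, 2)) = Pow(Add(Rational(125, 243), -14), Rational(1, 2)) = Pow(Rational(-3277, 243), Rational(1, 2)) = Mul(Rational(1, 27), I, Pow(9831, Rational(1, 2)))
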